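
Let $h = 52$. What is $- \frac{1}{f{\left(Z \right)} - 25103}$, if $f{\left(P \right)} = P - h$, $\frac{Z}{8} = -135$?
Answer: $\frac{1}{26235} \approx 3.8117 \cdot 10^{-5}$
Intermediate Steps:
$Z = -1080$ ($Z = 8 \left(-135\right) = -1080$)
$f{\left(P \right)} = -52 + P$ ($f{\left(P \right)} = P - 52 = -52 + P$)
$- \frac{1}{f{\left(Z \right)} - 25103} = - \frac{1}{\left(-52 - 1080\right) - 25103} = - \frac{1}{-1132 - 25103} = - \frac{1}{-26235} = \left(-1\right) \left(- \frac{1}{26235}\right) = \frac{1}{26235}$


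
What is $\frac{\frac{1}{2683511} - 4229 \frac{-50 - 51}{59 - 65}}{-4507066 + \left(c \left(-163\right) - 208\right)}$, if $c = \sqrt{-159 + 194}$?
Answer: $\frac{2583130831234623581}{163550747919430008813} - \frac{186831475295819 \sqrt{35}}{327101495838860017626} \approx 0.015791$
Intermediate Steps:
$c = \sqrt{35} \approx 5.9161$
$\frac{\frac{1}{2683511} - 4229 \frac{-50 - 51}{59 - 65}}{-4507066 + \left(c \left(-163\right) - 208\right)} = \frac{\frac{1}{2683511} - 4229 \frac{-50 - 51}{59 - 65}}{-4507066 + \left(\sqrt{35} \left(-163\right) - 208\right)} = \frac{\frac{1}{2683511} - 4229 \left(- \frac{101}{-6}\right)}{-4507066 - \left(208 + 163 \sqrt{35}\right)} = \frac{\frac{1}{2683511} - 4229 \left(\left(-101\right) \left(- \frac{1}{6}\right)\right)}{-4507066 - \left(208 + 163 \sqrt{35}\right)} = \frac{\frac{1}{2683511} - \frac{427129}{6}}{-4507274 - 163 \sqrt{35}} = - \frac{1146205369913}{16101066 \left(-4507274 - 163 \sqrt{35}\right)}$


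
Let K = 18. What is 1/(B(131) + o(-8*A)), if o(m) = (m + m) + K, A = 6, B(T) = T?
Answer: 1/53 ≈ 0.018868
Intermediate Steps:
o(m) = 18 + 2*m (o(m) = (m + m) + 18 = 2*m + 18 = 18 + 2*m)
1/(B(131) + o(-8*A)) = 1/(131 + (18 + 2*(-8*6))) = 1/(131 + (18 + 2*(-48))) = 1/(131 + (18 - 96)) = 1/(131 - 78) = 1/53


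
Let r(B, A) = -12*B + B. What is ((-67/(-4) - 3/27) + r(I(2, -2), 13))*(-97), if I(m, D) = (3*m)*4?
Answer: 863785/36 ≈ 23994.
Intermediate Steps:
I(m, D) = 12*m
r(B, A) = -11*B
((-67/(-4) - 3/27) + r(I(2, -2), 13))*(-97) = ((-67/(-4) - 3/27) - 132*2)*(-97) = ((-67*(-¼) - 3*1/27) - 11*24)*(-97) = ((67/4 - ⅑) - 264)*(-97) = (599/36 - 264)*(-97) = -8905/36*(-97) = 863785/36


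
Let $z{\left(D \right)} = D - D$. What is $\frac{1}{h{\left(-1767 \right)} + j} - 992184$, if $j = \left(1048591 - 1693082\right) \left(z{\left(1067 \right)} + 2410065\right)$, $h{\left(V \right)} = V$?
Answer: $- \frac{1541124882850021489}{1553265203682} \approx -9.9218 \cdot 10^{5}$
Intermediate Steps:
$z{\left(D \right)} = 0$
$j = -1553265201915$ ($j = \left(1048591 - 1693082\right) \left(0 + 2410065\right) = \left(-644491\right) 2410065 = -1553265201915$)
$\frac{1}{h{\left(-1767 \right)} + j} - 992184 = \frac{1}{-1767 - 1553265201915} - 992184 = \frac{1}{-1553265203682} - 992184 = - \frac{1}{1553265203682} - 992184 = - \frac{1541124882850021489}{1553265203682}$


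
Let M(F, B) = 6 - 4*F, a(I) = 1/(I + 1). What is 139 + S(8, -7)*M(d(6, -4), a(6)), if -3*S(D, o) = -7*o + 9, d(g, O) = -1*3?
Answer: -209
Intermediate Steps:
a(I) = 1/(1 + I)
d(g, O) = -3
S(D, o) = -3 + 7*o/3 (S(D, o) = -(-7*o + 9)/3 = -(9 - 7*o)/3 = -3 + 7*o/3)
139 + S(8, -7)*M(d(6, -4), a(6)) = 139 + (-3 + (7/3)*(-7))*(6 - 4*(-3)) = 139 + (-3 - 49/3)*(6 + 12) = 139 - 58/3*18 = 139 - 348 = -209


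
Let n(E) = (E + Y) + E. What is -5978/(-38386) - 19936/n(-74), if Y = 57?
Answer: 54700521/249509 ≈ 219.23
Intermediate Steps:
n(E) = 57 + 2*E (n(E) = (E + 57) + E = (57 + E) + E = 57 + 2*E)
-5978/(-38386) - 19936/n(-74) = -5978/(-38386) - 19936/(57 + 2*(-74)) = -5978*(-1/38386) - 19936/(57 - 148) = 2989/19193 - 19936/(-91) = 2989/19193 - 19936*(-1/91) = 2989/19193 + 2848/13 = 54700521/249509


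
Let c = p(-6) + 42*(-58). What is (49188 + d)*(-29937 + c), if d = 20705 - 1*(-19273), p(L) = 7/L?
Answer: -2886674945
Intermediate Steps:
d = 39978 (d = 20705 + 19273 = 39978)
c = -14623/6 (c = 7/(-6) + 42*(-58) = 7*(-⅙) - 2436 = -7/6 - 2436 = -14623/6 ≈ -2437.2)
(49188 + d)*(-29937 + c) = (49188 + 39978)*(-29937 - 14623/6) = 89166*(-194245/6) = -2886674945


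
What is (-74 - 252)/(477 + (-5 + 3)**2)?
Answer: -326/481 ≈ -0.67775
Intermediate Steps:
(-74 - 252)/(477 + (-5 + 3)**2) = -326/(477 + (-2)**2) = -326/(477 + 4) = -326/481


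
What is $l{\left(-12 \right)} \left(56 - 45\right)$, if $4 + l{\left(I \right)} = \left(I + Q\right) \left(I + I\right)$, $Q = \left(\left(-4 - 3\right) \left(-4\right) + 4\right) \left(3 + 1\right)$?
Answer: $-30668$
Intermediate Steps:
$Q = 128$ ($Q = \left(\left(-7\right) \left(-4\right) + 4\right) 4 = \left(28 + 4\right) 4 = 32 \cdot 4 = 128$)
$l{\left(I \right)} = -4 + 2 I \left(128 + I\right)$ ($l{\left(I \right)} = -4 + \left(I + 128\right) \left(I + I\right) = -4 + \left(128 + I\right) 2 I = -4 + 2 I \left(128 + I\right)$)
$l{\left(-12 \right)} \left(56 - 45\right) = \left(-4 + 2 \left(-12\right)^{2} + 256 \left(-12\right)\right) \left(56 - 45\right) = \left(-4 + 2 \cdot 144 - 3072\right) 11 = \left(-4 + 288 - 3072\right) 11 = \left(-2788\right) 11 = -30668$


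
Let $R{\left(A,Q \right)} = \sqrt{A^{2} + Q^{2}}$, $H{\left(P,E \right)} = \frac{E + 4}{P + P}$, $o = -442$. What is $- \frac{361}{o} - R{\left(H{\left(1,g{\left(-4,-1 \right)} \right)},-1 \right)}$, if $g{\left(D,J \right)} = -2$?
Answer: $\frac{361}{442} - \sqrt{2} \approx -0.59747$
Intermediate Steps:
$H{\left(P,E \right)} = \frac{4 + E}{2 P}$
$- \frac{361}{o} - R{\left(H{\left(1,g{\left(-4,-1 \right)} \right)},-1 \right)} = - \frac{361}{-442} - \sqrt{\left(\frac{4 - 2}{2 \cdot 1}\right)^{2} + \left(-1\right)^{2}} = \left(-361\right) \left(- \frac{1}{442}\right) - \sqrt{\left(\frac{1}{2} \cdot 1 \cdot 2\right)^{2} + 1} = \frac{361}{442} - \sqrt{1^{2} + 1} = \frac{361}{442} - \sqrt{1 + 1} = \frac{361}{442} - \sqrt{2}$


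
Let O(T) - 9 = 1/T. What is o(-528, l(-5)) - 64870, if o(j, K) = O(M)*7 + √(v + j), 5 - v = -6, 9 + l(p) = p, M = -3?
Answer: -194428/3 + I*√517 ≈ -64809.0 + 22.738*I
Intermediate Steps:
l(p) = -9 + p
v = 11 (v = 5 - 1*(-6) = 5 + 6 = 11)
O(T) = 9 + 1/T
o(j, K) = 182/3 + √(11 + j) (o(j, K) = (9 + 1/(-3))*7 + √(11 + j) = (9 - ⅓)*7 + √(11 + j) = (26/3)*7 + √(11 + j) = 182/3 + √(11 + j))
o(-528, l(-5)) - 64870 = (182/3 + √(11 - 528)) - 64870 = (182/3 + √(-517)) - 64870 = (182/3 + I*√517) - 64870 = -194428/3 + I*√517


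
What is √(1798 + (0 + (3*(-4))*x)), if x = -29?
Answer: √2146 ≈ 46.325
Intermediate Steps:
√(1798 + (0 + (3*(-4))*x)) = √(1798 + (0 + (3*(-4))*(-29))) = √(1798 + (0 - 12*(-29))) = √(1798 + (0 + 348)) = √(1798 + 348) = √2146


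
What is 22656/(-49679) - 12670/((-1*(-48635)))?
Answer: -346261498/483227633 ≈ -0.71656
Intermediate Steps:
22656/(-49679) - 12670/((-1*(-48635))) = 22656*(-1/49679) - 12670/48635 = -22656/49679 - 12670*1/48635 = -22656/49679 - 2534/9727 = -346261498/483227633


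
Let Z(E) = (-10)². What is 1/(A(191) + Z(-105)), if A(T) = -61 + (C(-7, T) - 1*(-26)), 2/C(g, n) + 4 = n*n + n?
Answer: 18334/1191711 ≈ 0.015385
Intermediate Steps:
C(g, n) = 2/(-4 + n + n²) (C(g, n) = 2/(-4 + (n*n + n)) = 2/(-4 + (n² + n)) = 2/(-4 + (n + n²)) = 2/(-4 + n + n²))
Z(E) = 100
A(T) = -35 + 2/(-4 + T + T²) (A(T) = -61 + (2/(-4 + T + T²) - 1*(-26)) = -61 + (2/(-4 + T + T²) + 26) = -61 + (26 + 2/(-4 + T + T²)) = -35 + 2/(-4 + T + T²))
1/(A(191) + Z(-105)) = 1/((-35 + 2/(-4 + 191 + 191²)) + 100) = 1/((-35 + 2/(-4 + 191 + 36481)) + 100) = 1/((-35 + 2/36668) + 100) = 1/((-35 + 2*(1/36668)) + 100) = 1/((-35 + 1/18334) + 100) = 1/(-641689/18334 + 100) = 1/(1191711/18334) = 18334/1191711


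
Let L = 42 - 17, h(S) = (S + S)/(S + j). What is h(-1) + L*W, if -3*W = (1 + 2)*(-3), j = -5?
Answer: 226/3 ≈ 75.333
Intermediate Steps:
h(S) = 2*S/(-5 + S) (h(S) = (S + S)/(S - 5) = (2*S)/(-5 + S) = 2*S/(-5 + S))
W = 3 (W = -(1 + 2)*(-3)/3 = -(-3) = -1/3*(-9) = 3)
L = 25
h(-1) + L*W = 2*(-1)/(-5 - 1) + 25*3 = 2*(-1)/(-6) + 75 = 2*(-1)*(-1/6) + 75 = 1/3 + 75 = 226/3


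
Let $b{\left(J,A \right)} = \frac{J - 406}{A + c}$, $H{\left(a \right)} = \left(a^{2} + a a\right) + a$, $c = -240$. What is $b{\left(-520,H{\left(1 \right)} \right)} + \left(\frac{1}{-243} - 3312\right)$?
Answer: $- \frac{63505537}{19197} \approx -3308.1$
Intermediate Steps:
$H{\left(a \right)} = a + 2 a^{2}$ ($H{\left(a \right)} = \left(a^{2} + a^{2}\right) + a = 2 a^{2} + a = a + 2 a^{2}$)
$b{\left(J,A \right)} = \frac{-406 + J}{-240 + A}$ ($b{\left(J,A \right)} = \frac{J - 406}{A - 240} = \frac{-406 + J}{-240 + A}$)
$b{\left(-520,H{\left(1 \right)} \right)} + \left(\frac{1}{-243} - 3312\right) = \frac{-406 - 520}{-240 + 1 \left(1 + 2 \cdot 1\right)} + \left(\frac{1}{-243} - 3312\right) = \frac{1}{-240 + 1 \left(1 + 2\right)} \left(-926\right) - \frac{804817}{243} = \frac{1}{-240 + 1 \cdot 3} \left(-926\right) - \frac{804817}{243} = \frac{1}{-240 + 3} \left(-926\right) - \frac{804817}{243} = \frac{1}{-237} \left(-926\right) - \frac{804817}{243} = \left(- \frac{1}{237}\right) \left(-926\right) - \frac{804817}{243} = \frac{926}{237} - \frac{804817}{243} = - \frac{63505537}{19197}$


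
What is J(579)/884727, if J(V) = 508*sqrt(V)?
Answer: 508*sqrt(579)/884727 ≈ 0.013816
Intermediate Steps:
J(579)/884727 = (508*sqrt(579))/884727 = (508*sqrt(579))*(1/884727) = 508*sqrt(579)/884727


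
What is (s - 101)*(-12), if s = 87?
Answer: 168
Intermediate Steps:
(s - 101)*(-12) = (87 - 101)*(-12) = -14*(-12) = 168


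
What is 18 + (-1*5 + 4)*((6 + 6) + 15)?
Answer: -9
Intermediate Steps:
18 + (-1*5 + 4)*((6 + 6) + 15) = 18 + (-5 + 4)*(12 + 15) = 18 - 1*27 = 18 - 27 = -9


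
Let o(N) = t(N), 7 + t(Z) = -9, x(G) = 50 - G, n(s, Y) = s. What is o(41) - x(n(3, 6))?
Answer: -63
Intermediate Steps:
t(Z) = -16 (t(Z) = -7 - 9 = -16)
o(N) = -16
o(41) - x(n(3, 6)) = -16 - (50 - 1*3) = -16 - (50 - 3) = -16 - 1*47 = -16 - 47 = -63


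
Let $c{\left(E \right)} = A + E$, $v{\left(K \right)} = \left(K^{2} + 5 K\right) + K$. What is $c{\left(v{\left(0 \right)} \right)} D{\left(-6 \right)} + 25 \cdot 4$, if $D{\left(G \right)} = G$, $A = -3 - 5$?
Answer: $148$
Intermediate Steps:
$A = -8$
$v{\left(K \right)} = K^{2} + 6 K$
$c{\left(E \right)} = -8 + E$
$c{\left(v{\left(0 \right)} \right)} D{\left(-6 \right)} + 25 \cdot 4 = \left(-8 + 0 \left(6 + 0\right)\right) \left(-6\right) + 25 \cdot 4 = \left(-8 + 0 \cdot 6\right) \left(-6\right) + 100 = \left(-8 + 0\right) \left(-6\right) + 100 = \left(-8\right) \left(-6\right) + 100 = 48 + 100 = 148$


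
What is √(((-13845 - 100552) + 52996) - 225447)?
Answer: 24*I*√498 ≈ 535.58*I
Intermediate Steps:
√(((-13845 - 100552) + 52996) - 225447) = √((-114397 + 52996) - 225447) = √(-61401 - 225447) = √(-286848) = 24*I*√498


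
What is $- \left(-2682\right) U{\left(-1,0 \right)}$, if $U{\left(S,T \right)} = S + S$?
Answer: $-5364$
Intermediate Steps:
$U{\left(S,T \right)} = 2 S$
$- \left(-2682\right) U{\left(-1,0 \right)} = - \left(-2682\right) 2 \left(-1\right) = - \left(-2682\right) \left(-2\right) = \left(-1\right) 5364 = -5364$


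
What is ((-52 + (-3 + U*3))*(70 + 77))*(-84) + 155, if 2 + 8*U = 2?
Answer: 679295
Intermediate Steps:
U = 0 (U = -¼ + (⅛)*2 = -¼ + ¼ = 0)
((-52 + (-3 + U*3))*(70 + 77))*(-84) + 155 = ((-52 + (-3 + 0*3))*(70 + 77))*(-84) + 155 = ((-52 + (-3 + 0))*147)*(-84) + 155 = ((-52 - 3)*147)*(-84) + 155 = -55*147*(-84) + 155 = -8085*(-84) + 155 = 679140 + 155 = 679295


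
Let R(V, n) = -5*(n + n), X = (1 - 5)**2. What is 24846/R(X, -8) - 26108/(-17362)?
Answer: 108366223/347240 ≈ 312.08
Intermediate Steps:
X = 16 (X = (-4)**2 = 16)
R(V, n) = -10*n
24846/R(X, -8) - 26108/(-17362) = 24846/((-10*(-8))) - 26108/(-17362) = 24846/80 - 26108*(-1/17362) = 24846*(1/80) + 13054/8681 = 12423/40 + 13054/8681 = 108366223/347240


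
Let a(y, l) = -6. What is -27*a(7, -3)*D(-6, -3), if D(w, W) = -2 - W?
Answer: 162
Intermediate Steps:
-27*a(7, -3)*D(-6, -3) = -27*(-6)*(-2 - 1*(-3)) = -(-162)*(-2 + 3) = -(-162) = -1*(-162) = 162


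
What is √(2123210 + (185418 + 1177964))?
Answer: 8*√54478 ≈ 1867.2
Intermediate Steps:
√(2123210 + (185418 + 1177964)) = √(2123210 + 1363382) = √3486592 = 8*√54478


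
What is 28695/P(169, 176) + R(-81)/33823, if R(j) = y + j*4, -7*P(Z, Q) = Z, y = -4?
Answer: -6793912327/5716087 ≈ -1188.6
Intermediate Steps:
P(Z, Q) = -Z/7
R(j) = -4 + 4*j (R(j) = -4 + j*4 = -4 + 4*j)
28695/P(169, 176) + R(-81)/33823 = 28695/((-1/7*169)) + (-4 + 4*(-81))/33823 = 28695/(-169/7) + (-4 - 324)*(1/33823) = 28695*(-7/169) - 328*1/33823 = -200865/169 - 328/33823 = -6793912327/5716087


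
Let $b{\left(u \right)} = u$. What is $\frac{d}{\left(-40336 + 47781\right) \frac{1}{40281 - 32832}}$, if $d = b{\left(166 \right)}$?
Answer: $\frac{1236534}{7445} \approx 166.09$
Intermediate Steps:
$d = 166$
$\frac{d}{\left(-40336 + 47781\right) \frac{1}{40281 - 32832}} = \frac{166}{\left(-40336 + 47781\right) \frac{1}{40281 - 32832}} = \frac{166}{7445 \cdot \frac{1}{7449}} = \frac{166}{\frac{7445}{7449}} = 166 \cdot \frac{7449}{7445} = \frac{1236534}{7445}$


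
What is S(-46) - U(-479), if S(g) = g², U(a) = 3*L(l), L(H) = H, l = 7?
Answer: 2095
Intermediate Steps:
U(a) = 21 (U(a) = 3*7 = 21)
S(-46) - U(-479) = (-46)² - 1*21 = 2116 - 21 = 2095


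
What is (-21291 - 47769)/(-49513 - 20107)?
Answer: 3453/3481 ≈ 0.99196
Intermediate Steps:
(-21291 - 47769)/(-49513 - 20107) = -69060/(-69620) = -69060*(-1/69620) = 3453/3481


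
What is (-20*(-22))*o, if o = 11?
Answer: 4840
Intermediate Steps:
(-20*(-22))*o = -20*(-22)*11 = 440*11 = 4840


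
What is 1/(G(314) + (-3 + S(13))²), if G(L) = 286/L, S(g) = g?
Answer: 157/15843 ≈ 0.0099097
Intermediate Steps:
1/(G(314) + (-3 + S(13))²) = 1/(286/314 + (-3 + 13)²) = 1/(286*(1/314) + 10²) = 1/(143/157 + 100) = 1/(15843/157) = 157/15843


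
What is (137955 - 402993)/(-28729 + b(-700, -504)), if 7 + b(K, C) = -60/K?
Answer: 9276330/1005757 ≈ 9.2232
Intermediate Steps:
b(K, C) = -7 - 60/K
(137955 - 402993)/(-28729 + b(-700, -504)) = (137955 - 402993)/(-28729 + (-7 - 60/(-700))) = -265038/(-28729 + (-7 - 60*(-1/700))) = -265038/(-28729 + (-7 + 3/35)) = -265038/(-28729 - 242/35) = -265038/(-1005757/35) = -265038*(-35/1005757) = 9276330/1005757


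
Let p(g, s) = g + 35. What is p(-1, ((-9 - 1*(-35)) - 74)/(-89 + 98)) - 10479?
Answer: -10445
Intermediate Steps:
p(g, s) = 35 + g
p(-1, ((-9 - 1*(-35)) - 74)/(-89 + 98)) - 10479 = (35 - 1) - 10479 = 34 - 10479 = -10445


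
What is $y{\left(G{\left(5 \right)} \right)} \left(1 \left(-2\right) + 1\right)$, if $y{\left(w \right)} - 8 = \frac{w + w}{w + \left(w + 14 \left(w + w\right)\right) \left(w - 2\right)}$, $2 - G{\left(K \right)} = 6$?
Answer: $- \frac{1382}{173} \approx -7.9884$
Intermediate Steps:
$G{\left(K \right)} = -4$ ($G{\left(K \right)} = 2 - 6 = -4$)
$y{\left(w \right)} = 8 + \frac{2 w}{w + 29 w \left(-2 + w\right)}$ ($y{\left(w \right)} = 8 + \frac{w + w}{w + \left(w + 14 \left(w + w\right)\right) \left(w - 2\right)} = 8 + \frac{2 w}{w + \left(w + 14 \cdot 2 w\right) \left(-2 + w\right)} = 8 + \frac{2 w}{w + \left(w + 28 w\right) \left(-2 + w\right)} = 8 + \frac{2 w}{w + 29 w \left(-2 + w\right)}$)
$y{\left(G{\left(5 \right)} \right)} \left(1 \left(-2\right) + 1\right) = \frac{2 \left(-227 + 116 \left(-4\right)\right)}{-57 + 29 \left(-4\right)} \left(1 \left(-2\right) + 1\right) = \frac{2 \left(-227 - 464\right)}{-57 - 116} \left(-2 + 1\right) = 2 \frac{1}{-173} \left(-691\right) \left(-1\right) = 2 \left(- \frac{1}{173}\right) \left(-691\right) \left(-1\right) = \frac{1382}{173} \left(-1\right) = - \frac{1382}{173}$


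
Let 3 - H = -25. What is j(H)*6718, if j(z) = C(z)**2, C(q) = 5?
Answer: 167950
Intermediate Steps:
H = 28 (H = 3 - 1*(-25) = 3 + 25 = 28)
j(z) = 25 (j(z) = 5**2 = 25)
j(H)*6718 = 25*6718 = 167950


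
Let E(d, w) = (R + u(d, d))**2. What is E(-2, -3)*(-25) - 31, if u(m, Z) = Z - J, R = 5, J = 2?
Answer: -56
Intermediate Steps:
u(m, Z) = -2 + Z (u(m, Z) = Z - 1*2 = Z - 2 = -2 + Z)
E(d, w) = (3 + d)**2 (E(d, w) = (5 + (-2 + d))**2 = (3 + d)**2)
E(-2, -3)*(-25) - 31 = (3 - 2)**2*(-25) - 31 = 1**2*(-25) - 31 = 1*(-25) - 31 = -25 - 31 = -56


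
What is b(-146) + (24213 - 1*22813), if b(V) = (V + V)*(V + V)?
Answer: 86664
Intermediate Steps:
b(V) = 4*V² (b(V) = (2*V)*(2*V) = 4*V²)
b(-146) + (24213 - 1*22813) = 4*(-146)² + (24213 - 1*22813) = 4*21316 + (24213 - 22813) = 85264 + 1400 = 86664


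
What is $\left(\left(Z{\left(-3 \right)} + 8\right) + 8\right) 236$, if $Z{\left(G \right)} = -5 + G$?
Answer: $1888$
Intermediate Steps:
$\left(\left(Z{\left(-3 \right)} + 8\right) + 8\right) 236 = \left(\left(\left(-5 - 3\right) + 8\right) + 8\right) 236 = \left(\left(-8 + 8\right) + 8\right) 236 = \left(0 + 8\right) 236 = 8 \cdot 236 = 1888$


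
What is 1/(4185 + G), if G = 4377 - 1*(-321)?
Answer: 1/8883 ≈ 0.00011257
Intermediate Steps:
G = 4698 (G = 4377 + 321 = 4698)
1/(4185 + G) = 1/(4185 + 4698) = 1/8883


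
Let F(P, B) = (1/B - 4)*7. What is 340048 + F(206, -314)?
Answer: 106766273/314 ≈ 3.4002e+5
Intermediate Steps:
F(P, B) = -28 + 7/B (F(P, B) = (-4 + 1/B)*7 = -28 + 7/B)
340048 + F(206, -314) = 340048 + (-28 + 7/(-314)) = 340048 + (-28 + 7*(-1/314)) = 340048 + (-28 - 7/314) = 340048 - 8799/314 = 106766273/314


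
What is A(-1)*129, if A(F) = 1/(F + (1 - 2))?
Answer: -129/2 ≈ -64.500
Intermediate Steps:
A(F) = 1/(-1 + F) (A(F) = 1/(F - 1) = 1/(-1 + F))
A(-1)*129 = 129/(-1 - 1) = 129/(-2) = -½*129 = -129/2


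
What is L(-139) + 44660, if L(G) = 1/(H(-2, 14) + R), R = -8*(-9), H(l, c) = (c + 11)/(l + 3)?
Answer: 4332021/97 ≈ 44660.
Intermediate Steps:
H(l, c) = (11 + c)/(3 + l)
R = 72
L(G) = 1/97 (L(G) = 1/((11 + 14)/(3 - 2) + 72) = 1/(25/1 + 72) = 1/(1*25 + 72) = 1/(25 + 72) = 1/97)
L(-139) + 44660 = 1/97 + 44660 = 4332021/97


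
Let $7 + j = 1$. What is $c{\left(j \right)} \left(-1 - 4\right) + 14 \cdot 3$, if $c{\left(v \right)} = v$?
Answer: $72$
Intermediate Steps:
$j = -6$ ($j = -7 + 1 = -6$)
$c{\left(j \right)} \left(-1 - 4\right) + 14 \cdot 3 = - 6 \left(-1 - 4\right) + 14 \cdot 3 = \left(-6\right) \left(-5\right) + 42 = 30 + 42 = 72$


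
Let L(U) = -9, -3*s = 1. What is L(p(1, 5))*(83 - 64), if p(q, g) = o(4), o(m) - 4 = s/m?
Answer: -171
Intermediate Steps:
s = -⅓ (s = -⅓*1 = -⅓ ≈ -0.33333)
o(m) = 4 - 1/(3*m)
p(q, g) = 47/12 (p(q, g) = 4 - ⅓/4 = 4 - ⅓*¼ = 4 - 1/12 = 47/12)
L(p(1, 5))*(83 - 64) = -9*(83 - 64) = -9*19 = -171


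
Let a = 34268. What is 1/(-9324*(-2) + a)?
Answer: 1/52916 ≈ 1.8898e-5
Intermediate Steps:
1/(-9324*(-2) + a) = 1/(-9324*(-2) + 34268) = 1/(-148*(-126) + 34268) = 1/(18648 + 34268) = 1/52916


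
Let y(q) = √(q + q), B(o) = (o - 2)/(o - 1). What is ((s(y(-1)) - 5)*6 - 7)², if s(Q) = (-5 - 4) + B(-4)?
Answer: 175561/25 ≈ 7022.4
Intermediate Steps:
B(o) = (-2 + o)/(-1 + o)
y(q) = √2*√q (y(q) = √(2*q) = √2*√q)
s(Q) = -39/5 (s(Q) = (-5 - 4) + (-2 - 4)/(-1 - 4) = -9 - 6/(-5) = -9 - ⅕*(-6) = -9 + 6/5 = -39/5)
((s(y(-1)) - 5)*6 - 7)² = ((-39/5 - 5)*6 - 7)² = (-64/5*6 - 7)² = (-384/5 - 7)² = (-419/5)² = 175561/25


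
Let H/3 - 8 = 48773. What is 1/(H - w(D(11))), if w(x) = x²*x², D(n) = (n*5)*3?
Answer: -1/741054282 ≈ -1.3494e-9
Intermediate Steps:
D(n) = 15*n (D(n) = (5*n)*3 = 15*n)
w(x) = x⁴
H = 146343 (H = 24 + 3*48773 = 24 + 146319 = 146343)
1/(H - w(D(11))) = 1/(146343 - (15*11)⁴) = 1/(146343 - 1*165⁴) = 1/(146343 - 1*741200625) = 1/(146343 - 741200625) = 1/(-741054282) = -1/741054282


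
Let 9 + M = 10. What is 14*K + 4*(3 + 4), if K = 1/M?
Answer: 42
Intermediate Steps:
M = 1 (M = -9 + 10 = 1)
K = 1 (K = 1/1 = 1)
14*K + 4*(3 + 4) = 14*1 + 4*(3 + 4) = 14 + 4*7 = 14 + 28 = 42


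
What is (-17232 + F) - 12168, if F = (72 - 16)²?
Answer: -26264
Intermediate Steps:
F = 3136 (F = 56² = 3136)
(-17232 + F) - 12168 = (-17232 + 3136) - 12168 = -14096 - 12168 = -26264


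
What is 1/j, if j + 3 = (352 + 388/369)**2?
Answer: 136161/16971427693 ≈ 8.0230e-6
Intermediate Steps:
j = 16971427693/136161 (j = -3 + (352 + 388/369)**2 = -3 + (130276/369)**2 = -3 + 16971836176/136161 = 16971427693/136161 ≈ 1.2464e+5)
1/j = 1/(16971427693/136161) = 136161/16971427693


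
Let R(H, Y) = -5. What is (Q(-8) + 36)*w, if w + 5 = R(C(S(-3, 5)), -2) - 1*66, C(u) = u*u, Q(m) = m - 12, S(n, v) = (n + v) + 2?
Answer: -1216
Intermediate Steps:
S(n, v) = 2 + n + v
Q(m) = -12 + m
C(u) = u**2
w = -76 (w = -5 + (-5 - 1*66) = -5 + (-5 - 66) = -5 - 71 = -76)
(Q(-8) + 36)*w = ((-12 - 8) + 36)*(-76) = (-20 + 36)*(-76) = 16*(-76) = -1216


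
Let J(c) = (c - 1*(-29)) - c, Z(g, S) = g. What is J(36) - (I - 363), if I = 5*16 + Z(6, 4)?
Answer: 306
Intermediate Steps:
I = 86 (I = 5*16 + 6 = 80 + 6 = 86)
J(c) = 29 (J(c) = (c + 29) - c = (29 + c) - c = 29)
J(36) - (I - 363) = 29 - (86 - 363) = 29 - 1*(-277) = 29 + 277 = 306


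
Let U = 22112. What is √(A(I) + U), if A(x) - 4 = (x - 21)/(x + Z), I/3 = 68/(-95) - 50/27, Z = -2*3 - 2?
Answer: √81365384218/1918 ≈ 148.72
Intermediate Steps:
Z = -8 (Z = -6 - 2 = -8)
I = -6586/855 (I = 3*(68/(-95) - 50/27) = 3*(68*(-1/95) - 50*1/27) = 3*(-68/95 - 50/27) = 3*(-6586/2565) = -6586/855 ≈ -7.7029)
A(x) = 4 + (-21 + x)/(-8 + x) (A(x) = 4 + (x - 21)/(x - 8) = 4 + (-21 + x)/(-8 + x))
√(A(I) + U) = √((-53 + 5*(-6586/855))/(-8 - 6586/855) + 22112) = √((-53 - 6586/171)/(-13426/855) + 22112) = √(-855/13426*(-15649/171) + 22112) = √(78245/13426 + 22112) = √(296953957/13426) = √81365384218/1918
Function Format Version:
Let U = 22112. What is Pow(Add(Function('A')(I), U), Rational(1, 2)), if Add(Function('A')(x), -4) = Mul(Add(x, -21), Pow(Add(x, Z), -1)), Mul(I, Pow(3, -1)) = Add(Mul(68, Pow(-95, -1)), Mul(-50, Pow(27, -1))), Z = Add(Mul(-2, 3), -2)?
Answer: Mul(Rational(1, 1918), Pow(81365384218, Rational(1, 2))) ≈ 148.72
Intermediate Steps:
Z = -8 (Z = Add(-6, -2) = -8)
I = Rational(-6586, 855) (I = Mul(3, Add(Mul(68, Pow(-95, -1)), Mul(-50, Pow(27, -1)))) = Mul(3, Add(Mul(68, Rational(-1, 95)), Mul(-50, Rational(1, 27)))) = Mul(3, Add(Rational(-68, 95), Rational(-50, 27))) = Mul(3, Rational(-6586, 2565)) = Rational(-6586, 855) ≈ -7.7029)
Function('A')(x) = Add(4, Mul(Pow(Add(-8, x), -1), Add(-21, x))) (Function('A')(x) = Add(4, Mul(Add(x, -21), Pow(Add(x, -8), -1))) = Add(4, Mul(Add(-21, x), Pow(Add(-8, x), -1))) = Add(4, Mul(Pow(Add(-8, x), -1), Add(-21, x))))
Pow(Add(Function('A')(I), U), Rational(1, 2)) = Pow(Add(Mul(Pow(Add(-8, Rational(-6586, 855)), -1), Add(-53, Mul(5, Rational(-6586, 855)))), 22112), Rational(1, 2)) = Pow(Add(Mul(Pow(Rational(-13426, 855), -1), Add(-53, Rational(-6586, 171))), 22112), Rational(1, 2)) = Pow(Add(Mul(Rational(-855, 13426), Rational(-15649, 171)), 22112), Rational(1, 2)) = Pow(Add(Rational(78245, 13426), 22112), Rational(1, 2)) = Pow(Rational(296953957, 13426), Rational(1, 2)) = Mul(Rational(1, 1918), Pow(81365384218, Rational(1, 2)))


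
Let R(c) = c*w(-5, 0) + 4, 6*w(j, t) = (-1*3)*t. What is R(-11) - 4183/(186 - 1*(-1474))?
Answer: 2457/1660 ≈ 1.4801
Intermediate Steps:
w(j, t) = -t/2 (w(j, t) = ((-1*3)*t)/6 = (-3*t)/6 = -t/2)
R(c) = 4 (R(c) = c*(-1/2*0) + 4 = c*0 + 4 = 0 + 4 = 4)
R(-11) - 4183/(186 - 1*(-1474)) = 4 - 4183/(186 - 1*(-1474)) = 4 - 4183/(186 + 1474) = 4 - 4183/1660 = 2457/1660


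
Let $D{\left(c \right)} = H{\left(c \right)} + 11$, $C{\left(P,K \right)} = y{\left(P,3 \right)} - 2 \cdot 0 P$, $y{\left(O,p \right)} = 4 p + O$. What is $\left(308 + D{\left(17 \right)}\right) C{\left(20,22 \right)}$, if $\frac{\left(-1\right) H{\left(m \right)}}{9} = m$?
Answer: $5312$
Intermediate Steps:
$y{\left(O,p \right)} = O + 4 p$
$H{\left(m \right)} = - 9 m$
$C{\left(P,K \right)} = 12 + P$ ($C{\left(P,K \right)} = \left(P + 4 \cdot 3\right) - 2 \cdot 0 P = \left(P + 12\right) - 0 = \left(12 + P\right) + 0 = 12 + P$)
$D{\left(c \right)} = 11 - 9 c$ ($D{\left(c \right)} = - 9 c + 11 = 11 - 9 c$)
$\left(308 + D{\left(17 \right)}\right) C{\left(20,22 \right)} = \left(308 + \left(11 - 153\right)\right) \left(12 + 20\right) = \left(308 + \left(11 - 153\right)\right) 32 = \left(308 - 142\right) 32 = 166 \cdot 32 = 5312$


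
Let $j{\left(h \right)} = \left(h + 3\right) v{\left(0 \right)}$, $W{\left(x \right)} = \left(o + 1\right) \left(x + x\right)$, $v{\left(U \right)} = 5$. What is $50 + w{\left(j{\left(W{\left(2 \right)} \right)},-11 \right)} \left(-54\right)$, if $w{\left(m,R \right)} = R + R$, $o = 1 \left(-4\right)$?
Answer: $1238$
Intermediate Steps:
$o = -4$
$W{\left(x \right)} = - 6 x$ ($W{\left(x \right)} = \left(-4 + 1\right) \left(x + x\right) = - 3 \cdot 2 x = - 6 x$)
$j{\left(h \right)} = 15 + 5 h$ ($j{\left(h \right)} = \left(h + 3\right) 5 = \left(3 + h\right) 5 = 15 + 5 h$)
$w{\left(m,R \right)} = 2 R$
$50 + w{\left(j{\left(W{\left(2 \right)} \right)},-11 \right)} \left(-54\right) = 50 + 2 \left(-11\right) \left(-54\right) = 50 - -1188 = 50 + 1188 = 1238$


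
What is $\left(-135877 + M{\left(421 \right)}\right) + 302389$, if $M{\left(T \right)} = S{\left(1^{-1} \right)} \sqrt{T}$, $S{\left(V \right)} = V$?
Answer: $166512 + \sqrt{421} \approx 1.6653 \cdot 10^{5}$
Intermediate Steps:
$M{\left(T \right)} = \sqrt{T}$ ($M{\left(T \right)} = \frac{\sqrt{T}}{1} = 1 \sqrt{T} = \sqrt{T}$)
$\left(-135877 + M{\left(421 \right)}\right) + 302389 = \left(-135877 + \sqrt{421}\right) + 302389 = 166512 + \sqrt{421}$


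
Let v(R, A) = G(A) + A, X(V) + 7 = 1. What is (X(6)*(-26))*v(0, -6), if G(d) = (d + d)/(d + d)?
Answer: -780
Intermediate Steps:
G(d) = 1 (G(d) = (2*d)/((2*d)) = (2*d)*(1/(2*d)) = 1)
X(V) = -6 (X(V) = -7 + 1 = -6)
v(R, A) = 1 + A
(X(6)*(-26))*v(0, -6) = (-6*(-26))*(1 - 6) = 156*(-5) = -780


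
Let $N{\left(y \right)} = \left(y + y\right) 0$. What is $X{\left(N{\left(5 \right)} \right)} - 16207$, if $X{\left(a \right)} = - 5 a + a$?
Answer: $-16207$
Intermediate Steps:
$N{\left(y \right)} = 0$ ($N{\left(y \right)} = 2 y 0 = 0$)
$X{\left(a \right)} = - 4 a$
$X{\left(N{\left(5 \right)} \right)} - 16207 = \left(-4\right) 0 - 16207 = 0 - 16207 = -16207$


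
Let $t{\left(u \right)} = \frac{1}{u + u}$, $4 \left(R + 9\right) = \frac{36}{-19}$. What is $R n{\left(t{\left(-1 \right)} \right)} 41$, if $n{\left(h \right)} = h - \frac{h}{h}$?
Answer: $\frac{11070}{19} \approx 582.63$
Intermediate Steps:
$R = - \frac{180}{19}$ ($R = -9 + \frac{36 \frac{1}{-19}}{4} = -9 + \frac{36 \left(- \frac{1}{19}\right)}{4} = -9 + \frac{1}{4} \left(- \frac{36}{19}\right) = -9 - \frac{9}{19} = - \frac{180}{19} \approx -9.4737$)
$t{\left(u \right)} = \frac{1}{2 u}$
$n{\left(h \right)} = -1 + h$ ($n{\left(h \right)} = h - 1 = -1 + h$)
$R n{\left(t{\left(-1 \right)} \right)} 41 = - \frac{180 \left(-1 + \frac{1}{2 \left(-1\right)}\right)}{19} \cdot 41 = - \frac{180 \left(-1 + \frac{1}{2} \left(-1\right)\right)}{19} \cdot 41 = - \frac{180 \left(-1 - \frac{1}{2}\right)}{19} \cdot 41 = \left(- \frac{180}{19}\right) \left(- \frac{3}{2}\right) 41 = \frac{270}{19} \cdot 41 = \frac{11070}{19}$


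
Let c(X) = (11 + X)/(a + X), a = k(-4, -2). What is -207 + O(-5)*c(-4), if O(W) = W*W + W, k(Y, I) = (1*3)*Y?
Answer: -863/4 ≈ -215.75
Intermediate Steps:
k(Y, I) = 3*Y
a = -12 (a = 3*(-4) = -12)
O(W) = W + W² (O(W) = W² + W = W + W²)
c(X) = (11 + X)/(-12 + X)
-207 + O(-5)*c(-4) = -207 + (-5*(1 - 5))*((11 - 4)/(-12 - 4)) = -207 + (-5*(-4))*(7/(-16)) = -207 + 20*(-1/16*7) = -207 + 20*(-7/16) = -207 - 35/4 = -863/4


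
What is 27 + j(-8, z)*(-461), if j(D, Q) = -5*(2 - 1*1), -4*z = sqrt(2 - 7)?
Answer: 2332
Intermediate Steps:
z = -I*sqrt(5)/4 (z = -sqrt(2 - 7)/4 = -I*sqrt(5)/4 ≈ -0.55902*I)
j(D, Q) = -5 (j(D, Q) = -5*(2 - 1) = -5*1 = -5)
27 + j(-8, z)*(-461) = 27 - 5*(-461) = 27 + 2305 = 2332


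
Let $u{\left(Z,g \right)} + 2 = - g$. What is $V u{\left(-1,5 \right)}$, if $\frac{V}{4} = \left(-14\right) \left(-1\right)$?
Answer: $-392$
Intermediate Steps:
$u{\left(Z,g \right)} = -2 - g$
$V = 56$ ($V = 4 \left(\left(-14\right) \left(-1\right)\right) = 4 \cdot 14 = 56$)
$V u{\left(-1,5 \right)} = 56 \left(-2 - 5\right) = 56 \left(-7\right) = -392$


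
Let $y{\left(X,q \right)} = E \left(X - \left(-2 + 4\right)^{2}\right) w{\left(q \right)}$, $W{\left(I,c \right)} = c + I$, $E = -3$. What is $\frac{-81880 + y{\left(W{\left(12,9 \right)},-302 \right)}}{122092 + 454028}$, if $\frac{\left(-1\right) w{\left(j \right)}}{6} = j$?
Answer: $- \frac{43573}{144030} \approx -0.30253$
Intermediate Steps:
$w{\left(j \right)} = - 6 j$
$W{\left(I,c \right)} = I + c$
$y{\left(X,q \right)} = - 6 q \left(12 - 3 X\right)$ ($y{\left(X,q \right)} = - 3 \left(X - \left(-2 + 4\right)^{2}\right) \left(- 6 q\right) = - 3 \left(X - 2^{2}\right) \left(- 6 q\right) = - 3 \left(X - 4\right) \left(- 6 q\right) = - 3 \left(-4 + X\right) \left(- 6 q\right) = \left(12 - 3 X\right) \left(- 6 q\right) = - 6 q \left(12 - 3 X\right)$)
$\frac{-81880 + y{\left(W{\left(12,9 \right)},-302 \right)}}{122092 + 454028} = \frac{-81880 + 18 \left(-302\right) \left(-4 + \left(12 + 9\right)\right)}{122092 + 454028} = \frac{-81880 + 18 \left(-302\right) \left(-4 + 21\right)}{576120} = \left(-81880 + 18 \left(-302\right) 17\right) \frac{1}{576120} = \left(-81880 - 92412\right) \frac{1}{576120} = \left(-174292\right) \frac{1}{576120} = - \frac{43573}{144030}$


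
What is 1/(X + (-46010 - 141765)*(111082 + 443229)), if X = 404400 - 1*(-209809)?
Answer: -1/104085133816 ≈ -9.6075e-12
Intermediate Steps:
X = 614209 (X = 404400 + 209809 = 614209)
1/(X + (-46010 - 141765)*(111082 + 443229)) = 1/(614209 + (-46010 - 141765)*(111082 + 443229)) = 1/(614209 - 187775*554311) = 1/(614209 - 104085748025) = 1/(-104085133816) = -1/104085133816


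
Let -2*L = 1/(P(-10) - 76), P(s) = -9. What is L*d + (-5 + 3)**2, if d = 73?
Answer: 753/170 ≈ 4.4294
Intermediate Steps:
L = 1/170 (L = -1/(2*(-9 - 76)) = -1/2/(-85) = -1/2*(-1/85) = 1/170 ≈ 0.0058824)
L*d + (-5 + 3)**2 = (1/170)*73 + (-5 + 3)**2 = 73/170 + (-2)**2 = 73/170 + 4 = 753/170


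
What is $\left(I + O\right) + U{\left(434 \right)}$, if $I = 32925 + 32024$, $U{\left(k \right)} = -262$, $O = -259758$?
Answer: $-195071$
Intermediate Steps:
$I = 64949$
$\left(I + O\right) + U{\left(434 \right)} = \left(64949 - 259758\right) - 262 = -194809 - 262 = -195071$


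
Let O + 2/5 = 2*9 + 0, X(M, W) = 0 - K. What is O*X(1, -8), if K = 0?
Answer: 0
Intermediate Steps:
X(M, W) = 0 (X(M, W) = 0 - 1*0 = 0 + 0 = 0)
O = 88/5 (O = -2/5 + (2*9 + 0) = -2/5 + (18 + 0) = -2/5 + 18 = 88/5 ≈ 17.600)
O*X(1, -8) = (88/5)*0 = 0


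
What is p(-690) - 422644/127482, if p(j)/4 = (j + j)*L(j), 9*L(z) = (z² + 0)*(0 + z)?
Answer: 12842888530108678/63741 ≈ 2.0149e+11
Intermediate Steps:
L(z) = z³/9 (L(z) = ((z² + 0)*(0 + z))/9 = (z²*z)/9 = z³/9)
p(j) = 8*j⁴/9 (p(j) = 4*((j + j)*(j³/9)) = 4*((2*j)*(j³/9)) = 4*(2*j⁴/9) = 8*j⁴/9)
p(-690) - 422644/127482 = (8/9)*(-690)⁴ - 422644/127482 = (8/9)*226671210000 - 422644*1/127482 = 201485520000 - 211322/63741 = 12842888530108678/63741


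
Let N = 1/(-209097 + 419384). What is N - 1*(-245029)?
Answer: 51526413324/210287 ≈ 2.4503e+5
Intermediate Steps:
N = 1/210287 ≈ 4.7554e-6
N - 1*(-245029) = 1/210287 - 1*(-245029) = 1/210287 + 245029 = 51526413324/210287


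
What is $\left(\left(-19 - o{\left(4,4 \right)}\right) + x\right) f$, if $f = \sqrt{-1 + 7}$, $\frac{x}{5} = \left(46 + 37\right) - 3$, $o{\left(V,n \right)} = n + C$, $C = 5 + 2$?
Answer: $370 \sqrt{6} \approx 906.31$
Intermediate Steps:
$C = 7$
$o{\left(V,n \right)} = 7 + n$ ($o{\left(V,n \right)} = n + 7 = 7 + n$)
$x = 400$ ($x = 5 \left(\left(46 + 37\right) - 3\right) = 5 \left(83 - 3\right) = 5 \cdot 80 = 400$)
$f = \sqrt{6} \approx 2.4495$
$\left(\left(-19 - o{\left(4,4 \right)}\right) + x\right) f = \left(\left(-19 - \left(7 + 4\right)\right) + 400\right) \sqrt{6} = \left(\left(-19 - 11\right) + 400\right) \sqrt{6} = \left(-30 + 400\right) \sqrt{6} = 370 \sqrt{6}$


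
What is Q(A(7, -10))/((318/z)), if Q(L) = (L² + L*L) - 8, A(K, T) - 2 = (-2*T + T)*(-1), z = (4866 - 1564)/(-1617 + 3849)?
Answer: 8255/14787 ≈ 0.55826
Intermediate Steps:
z = 1651/1116 (z = 3302/2232 = 3302*(1/2232) = 1651/1116 ≈ 1.4794)
A(K, T) = 2 + T (A(K, T) = 2 + (-2*T + T)*(-1) = 2 - T*(-1) = 2 + T)
Q(L) = -8 + 2*L² (Q(L) = (L² + L²) - 8 = 2*L² - 8 = -8 + 2*L²)
Q(A(7, -10))/((318/z)) = (-8 + 2*(2 - 10)²)/((318/(1651/1116))) = (-8 + 2*(-8)²)/((318*(1116/1651))) = (-8 + 2*64)/(354888/1651) = (-8 + 128)*(1651/354888) = 120*(1651/354888) = 8255/14787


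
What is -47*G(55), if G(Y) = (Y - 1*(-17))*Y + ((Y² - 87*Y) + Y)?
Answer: -105985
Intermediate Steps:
G(Y) = Y² - 86*Y + Y*(17 + Y) (G(Y) = (Y + 17)*Y + (Y² - 86*Y) = (17 + Y)*Y + (Y² - 86*Y) = Y*(17 + Y) + (Y² - 86*Y) = Y² - 86*Y + Y*(17 + Y))
-47*G(55) = -2585*(-69 + 2*55) = -2585*(-69 + 110) = -2585*41 = -47*2255 = -105985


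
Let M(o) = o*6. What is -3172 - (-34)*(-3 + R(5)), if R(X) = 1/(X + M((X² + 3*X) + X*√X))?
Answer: -36356104/11105 - 204*√5/11105 ≈ -3273.9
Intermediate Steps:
M(o) = 6*o
R(X) = 1/(6*X² + 6*X^(3/2) + 19*X) (R(X) = 1/(X + 6*((X² + 3*X) + X*√X)) = 1/(X + 6*((X² + 3*X) + X^(3/2))) = 1/(X + 6*(X² + X^(3/2) + 3*X)) = 1/(X + (6*X² + 6*X^(3/2) + 18*X)) = 1/(6*X² + 6*X^(3/2) + 19*X))
-3172 - (-34)*(-3 + R(5)) = -3172 - (-34)*(-3 + 1/(6*5² + 6*5^(3/2) + 19*5)) = -3172 - (-34)*(-3 + 1/(6*25 + 6*(5*√5) + 95)) = -3172 - (-34)*(-3 + 1/(150 + 30*√5 + 95)) = -3172 - (-34)*(-3 + 1/(245 + 30*√5)) = -3172 - (102 - 34/(245 + 30*√5)) = -3172 + (-102 + 34/(245 + 30*√5)) = -3274 + 34/(245 + 30*√5)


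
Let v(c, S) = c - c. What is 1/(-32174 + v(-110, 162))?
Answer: -1/32174 ≈ -3.1081e-5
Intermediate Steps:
v(c, S) = 0
1/(-32174 + v(-110, 162)) = 1/(-32174 + 0) = 1/(-32174) = -1/32174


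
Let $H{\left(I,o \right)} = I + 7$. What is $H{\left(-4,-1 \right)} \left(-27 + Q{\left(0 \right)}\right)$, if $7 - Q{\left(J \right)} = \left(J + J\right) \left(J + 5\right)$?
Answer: $-60$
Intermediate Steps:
$H{\left(I,o \right)} = 7 + I$
$Q{\left(J \right)} = 7 - 2 J \left(5 + J\right)$ ($Q{\left(J \right)} = 7 - \left(J + J\right) \left(J + 5\right) = 7 - 2 J \left(5 + J\right)$)
$H{\left(-4,-1 \right)} \left(-27 + Q{\left(0 \right)}\right) = \left(7 - 4\right) \left(-27 - \left(-7 + 2 \cdot 0^{2}\right)\right) = 3 \left(-27 + \left(7 + 0 - 0\right)\right) = 3 \left(-27 + \left(7 + 0 + 0\right)\right) = 3 \left(-27 + 7\right) = 3 \left(-20\right) = -60$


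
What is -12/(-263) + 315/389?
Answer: 87513/102307 ≈ 0.85540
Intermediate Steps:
-12/(-263) + 315/389 = -12*(-1/263) + 315*(1/389) = 12/263 + 315/389 = 87513/102307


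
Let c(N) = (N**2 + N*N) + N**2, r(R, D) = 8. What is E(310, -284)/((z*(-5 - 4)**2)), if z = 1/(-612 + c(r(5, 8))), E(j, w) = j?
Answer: -43400/27 ≈ -1607.4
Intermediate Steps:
c(N) = 3*N**2 (c(N) = (N**2 + N**2) + N**2 = 2*N**2 + N**2 = 3*N**2)
z = -1/420 (z = 1/(-612 + 3*8**2) = 1/(-612 + 3*64) = 1/(-612 + 192) = 1/(-420) = -1/420 ≈ -0.0023810)
E(310, -284)/((z*(-5 - 4)**2)) = 310/((-(-5 - 4)**2/420)) = 310/((-1/420*(-9)**2)) = 310/((-1/420*81)) = 310/(-27/140) = 310*(-140/27) = -43400/27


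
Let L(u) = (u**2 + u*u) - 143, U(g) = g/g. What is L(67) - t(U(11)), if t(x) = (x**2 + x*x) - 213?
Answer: 9046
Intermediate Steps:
U(g) = 1
L(u) = -143 + 2*u**2 (L(u) = (u**2 + u**2) - 143 = 2*u**2 - 143 = -143 + 2*u**2)
t(x) = -213 + 2*x**2 (t(x) = (x**2 + x**2) - 213 = 2*x**2 - 213 = -213 + 2*x**2)
L(67) - t(U(11)) = (-143 + 2*67**2) - (-213 + 2*1**2) = (-143 + 2*4489) - (-213 + 2*1) = (-143 + 8978) - (-213 + 2) = 8835 - 1*(-211) = 8835 + 211 = 9046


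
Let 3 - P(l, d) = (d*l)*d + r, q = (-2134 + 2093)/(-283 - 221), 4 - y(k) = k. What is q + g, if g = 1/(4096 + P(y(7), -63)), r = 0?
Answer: 328375/4033512 ≈ 0.081412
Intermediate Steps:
y(k) = 4 - k
q = 41/504 (q = -41/(-504) = -41*(-1/504) = 41/504 ≈ 0.081349)
P(l, d) = 3 - l*d² (P(l, d) = 3 - ((d*l)*d + 0) = 3 - (l*d² + 0) = 3 - l*d²)
g = 1/16006 (g = 1/(4096 + (3 - 1*(4 - 1*7)*(-63)²)) = 1/(4096 + (3 - 1*(4 - 7)*3969)) = 1/(4096 + (3 - 1*(-3)*3969)) = 1/(4096 + (3 + 11907)) = 1/(4096 + 11910) = 1/16006 ≈ 6.2477e-5)
q + g = 41/504 + 1/16006 = 328375/4033512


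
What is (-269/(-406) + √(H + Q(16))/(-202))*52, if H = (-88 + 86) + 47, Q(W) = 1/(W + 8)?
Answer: 6994/203 - 13*√6486/606 ≈ 32.726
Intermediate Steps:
Q(W) = 1/(8 + W)
H = 45 (H = -2 + 47 = 45)
(-269/(-406) + √(H + Q(16))/(-202))*52 = (-269/(-406) + √(45 + 1/(8 + 16))/(-202))*52 = (-269*(-1/406) + √(45 + 1/24)*(-1/202))*52 = (269/406 + √(45 + 1/24)*(-1/202))*52 = (269/406 + √(1081/24)*(-1/202))*52 = (269/406 + (√6486/12)*(-1/202))*52 = (269/406 - √6486/2424)*52 = 6994/203 - 13*√6486/606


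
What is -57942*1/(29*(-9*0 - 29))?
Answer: 1998/29 ≈ 68.896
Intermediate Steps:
-57942*1/(29*(-9*0 - 29)) = -57942*1/(29*(0 - 29)) = -57942/(29*(-29)) = -57942/(-841) = -57942*(-1/841) = 1998/29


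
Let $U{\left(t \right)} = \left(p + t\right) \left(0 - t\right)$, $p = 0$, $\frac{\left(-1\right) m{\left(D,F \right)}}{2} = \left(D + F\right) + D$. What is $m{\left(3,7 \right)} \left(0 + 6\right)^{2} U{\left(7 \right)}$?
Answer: $45864$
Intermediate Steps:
$m{\left(D,F \right)} = - 4 D - 2 F$ ($m{\left(D,F \right)} = - 2 \left(\left(D + F\right) + D\right) = - 2 \left(F + 2 D\right) = - 4 D - 2 F$)
$U{\left(t \right)} = - t^{2}$ ($U{\left(t \right)} = \left(0 + t\right) \left(0 - t\right) = t \left(- t\right) = - t^{2}$)
$m{\left(3,7 \right)} \left(0 + 6\right)^{2} U{\left(7 \right)} = \left(\left(-4\right) 3 - 14\right) \left(0 + 6\right)^{2} \left(- 7^{2}\right) = \left(-12 - 14\right) 6^{2} \left(\left(-1\right) 49\right) = \left(-26\right) 36 \left(-49\right) = \left(-936\right) \left(-49\right) = 45864$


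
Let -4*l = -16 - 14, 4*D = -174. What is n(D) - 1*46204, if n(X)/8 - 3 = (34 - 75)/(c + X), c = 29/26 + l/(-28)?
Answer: -1433696396/31051 ≈ -46172.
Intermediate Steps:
D = -87/2 (D = (1/4)*(-174) = -87/2 ≈ -43.500)
l = 15/2 (l = -(-16 - 14)/4 = -1/4*(-30) = 15/2 ≈ 7.5000)
c = 617/728 (c = 29/26 + (15/2)/(-28) = 29*(1/26) + (15/2)*(-1/28) = 29/26 - 15/56 = 617/728 ≈ 0.84753)
n(X) = 24 - 328/(617/728 + X) (n(X) = 24 + 8*((34 - 75)/(617/728 + X)) = 24 + 8*(-41/(617/728 + X)) = 24 - 328/(617/728 + X))
n(D) - 1*46204 = 8*(-27997 + 2184*(-87/2))/(617 + 728*(-87/2)) - 1*46204 = 8*(-27997 - 95004)/(617 - 31668) - 46204 = 8*(-123001)/(-31051) - 46204 = 8*(-1/31051)*(-123001) - 46204 = 984008/31051 - 46204 = -1433696396/31051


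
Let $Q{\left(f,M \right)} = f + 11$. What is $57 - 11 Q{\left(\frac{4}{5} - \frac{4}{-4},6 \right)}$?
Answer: $- \frac{419}{5} \approx -83.8$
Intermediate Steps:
$Q{\left(f,M \right)} = 11 + f$
$57 - 11 Q{\left(\frac{4}{5} - \frac{4}{-4},6 \right)} = 57 - 11 \left(11 + \left(\frac{4}{5} - \frac{4}{-4}\right)\right) = 57 - 11 \left(11 + \left(4 \cdot \frac{1}{5} - -1\right)\right) = 57 - 11 \left(11 + \left(\frac{4}{5} + 1\right)\right) = 57 - 11 \left(11 + \frac{9}{5}\right) = 57 - \frac{704}{5} = - \frac{419}{5}$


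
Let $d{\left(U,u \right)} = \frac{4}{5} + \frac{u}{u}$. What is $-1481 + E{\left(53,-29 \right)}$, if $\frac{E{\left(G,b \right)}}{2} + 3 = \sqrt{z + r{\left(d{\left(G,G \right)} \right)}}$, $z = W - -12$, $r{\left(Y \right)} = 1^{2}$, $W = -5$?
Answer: $-1487 + 4 \sqrt{2} \approx -1481.3$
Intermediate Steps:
$d{\left(U,u \right)} = \frac{9}{5}$ ($d{\left(U,u \right)} = 4 \cdot \frac{1}{5} + 1 = \frac{4}{5} + 1 = \frac{9}{5}$)
$r{\left(Y \right)} = 1$
$z = 7$ ($z = -5 - -12 = -5 + 12 = 7$)
$E{\left(G,b \right)} = -6 + 4 \sqrt{2}$ ($E{\left(G,b \right)} = -6 + 2 \sqrt{7 + 1} = -6 + 2 \sqrt{8} = -6 + 2 \cdot 2 \sqrt{2} = -6 + 4 \sqrt{2}$)
$-1481 + E{\left(53,-29 \right)} = -1481 - \left(6 - 4 \sqrt{2}\right) = -1487 + 4 \sqrt{2}$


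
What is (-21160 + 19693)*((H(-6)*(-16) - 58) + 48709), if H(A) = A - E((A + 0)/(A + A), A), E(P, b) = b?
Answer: -71371017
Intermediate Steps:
H(A) = 0 (H(A) = A - A = 0)
(-21160 + 19693)*((H(-6)*(-16) - 58) + 48709) = (-21160 + 19693)*((0*(-16) - 58) + 48709) = -1467*((0 - 58) + 48709) = -1467*(-58 + 48709) = -1467*48651 = -71371017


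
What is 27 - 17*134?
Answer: -2251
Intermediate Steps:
27 - 17*134 = 27 - 2278 = -2251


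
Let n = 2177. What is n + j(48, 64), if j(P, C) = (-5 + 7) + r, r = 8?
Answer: 2187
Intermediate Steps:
j(P, C) = 10 (j(P, C) = (-5 + 7) + 8 = 2 + 8 = 10)
n + j(48, 64) = 2177 + 10 = 2187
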